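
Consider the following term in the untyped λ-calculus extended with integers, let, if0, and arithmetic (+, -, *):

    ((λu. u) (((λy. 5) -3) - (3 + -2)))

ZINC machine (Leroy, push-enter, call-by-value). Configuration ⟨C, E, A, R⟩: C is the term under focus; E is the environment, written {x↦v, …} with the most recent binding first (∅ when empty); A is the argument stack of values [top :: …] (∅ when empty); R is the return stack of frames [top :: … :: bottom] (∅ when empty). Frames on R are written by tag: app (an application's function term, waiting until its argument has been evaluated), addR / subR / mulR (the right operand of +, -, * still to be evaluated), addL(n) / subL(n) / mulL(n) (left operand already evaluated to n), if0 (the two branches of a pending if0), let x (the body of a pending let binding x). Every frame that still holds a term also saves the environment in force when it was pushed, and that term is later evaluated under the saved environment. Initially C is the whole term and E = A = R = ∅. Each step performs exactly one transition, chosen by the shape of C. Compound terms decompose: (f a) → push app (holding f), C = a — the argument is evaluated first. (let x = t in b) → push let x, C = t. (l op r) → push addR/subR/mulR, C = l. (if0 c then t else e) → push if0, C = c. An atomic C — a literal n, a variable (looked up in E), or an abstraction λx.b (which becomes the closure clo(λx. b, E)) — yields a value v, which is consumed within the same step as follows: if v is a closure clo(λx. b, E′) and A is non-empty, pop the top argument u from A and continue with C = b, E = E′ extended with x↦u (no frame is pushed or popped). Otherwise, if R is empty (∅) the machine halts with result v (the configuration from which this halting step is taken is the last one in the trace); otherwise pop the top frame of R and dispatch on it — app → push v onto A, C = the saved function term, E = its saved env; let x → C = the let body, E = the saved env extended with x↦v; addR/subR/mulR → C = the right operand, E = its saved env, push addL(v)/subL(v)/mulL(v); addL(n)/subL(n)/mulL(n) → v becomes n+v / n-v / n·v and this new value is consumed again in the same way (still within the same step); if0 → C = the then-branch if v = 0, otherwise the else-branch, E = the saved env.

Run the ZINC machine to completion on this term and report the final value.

t=0: <C=((λu. u) (((λy. 5) -3) - (3 + -2))), E=∅, A=∅, R=∅>
t=1: <C=(((λy. 5) -3) - (3 + -2)), E=∅, A=∅, R=[app]>
t=2: <C=((λy. 5) -3), E=∅, A=∅, R=[subR :: app]>
t=3: <C=-3, E=∅, A=∅, R=[app :: subR :: app]>
t=4: <C=(λy. 5), E=∅, A=[-3], R=[subR :: app]>
t=5: <C=5, E={y↦-3}, A=∅, R=[subR :: app]>
t=6: <C=(3 + -2), E=∅, A=∅, R=[subL(5) :: app]>
t=7: <C=3, E=∅, A=∅, R=[addR :: subL(5) :: app]>
t=8: <C=-2, E=∅, A=∅, R=[addL(3) :: subL(5) :: app]>
t=9: <C=(λu. u), E=∅, A=[4], R=∅>
t=10: <C=u, E={u↦4}, A=∅, R=∅>
→ final value 4

Answer: 4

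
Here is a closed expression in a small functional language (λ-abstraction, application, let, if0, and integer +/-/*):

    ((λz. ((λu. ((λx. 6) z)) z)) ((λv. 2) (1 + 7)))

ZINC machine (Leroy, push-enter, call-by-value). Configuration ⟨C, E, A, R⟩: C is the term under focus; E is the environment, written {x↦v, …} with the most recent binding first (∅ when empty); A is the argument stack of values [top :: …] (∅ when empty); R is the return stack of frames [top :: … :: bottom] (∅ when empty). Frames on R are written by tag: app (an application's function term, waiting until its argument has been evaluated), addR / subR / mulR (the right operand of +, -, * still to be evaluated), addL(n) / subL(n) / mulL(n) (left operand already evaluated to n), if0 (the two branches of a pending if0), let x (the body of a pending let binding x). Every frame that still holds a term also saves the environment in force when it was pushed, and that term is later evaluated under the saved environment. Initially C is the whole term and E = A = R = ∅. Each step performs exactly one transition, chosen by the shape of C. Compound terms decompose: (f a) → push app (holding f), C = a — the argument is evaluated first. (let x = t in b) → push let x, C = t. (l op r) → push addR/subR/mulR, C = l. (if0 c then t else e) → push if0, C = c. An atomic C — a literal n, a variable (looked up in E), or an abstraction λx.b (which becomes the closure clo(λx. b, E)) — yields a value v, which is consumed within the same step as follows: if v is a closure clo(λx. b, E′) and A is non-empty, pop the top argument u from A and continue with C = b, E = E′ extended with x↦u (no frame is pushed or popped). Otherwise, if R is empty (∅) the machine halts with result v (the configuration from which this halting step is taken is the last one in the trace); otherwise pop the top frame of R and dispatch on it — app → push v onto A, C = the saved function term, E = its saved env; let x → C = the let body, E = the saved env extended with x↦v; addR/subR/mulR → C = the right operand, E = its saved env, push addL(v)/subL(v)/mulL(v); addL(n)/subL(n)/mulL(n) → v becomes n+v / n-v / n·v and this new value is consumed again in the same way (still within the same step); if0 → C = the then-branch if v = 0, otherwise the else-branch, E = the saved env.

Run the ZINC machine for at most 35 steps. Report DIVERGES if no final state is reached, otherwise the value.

t=0: ⟨C=((λz. ((λu. ((λx. 6) z)) z)) ((λv. 2) (1 + 7))); E=∅; A=∅; R=∅⟩
t=1: ⟨C=((λv. 2) (1 + 7)); E=∅; A=∅; R=[app]⟩
t=2: ⟨C=(1 + 7); E=∅; A=∅; R=[app :: app]⟩
t=3: ⟨C=1; E=∅; A=∅; R=[addR :: app :: app]⟩
t=4: ⟨C=7; E=∅; A=∅; R=[addL(1) :: app :: app]⟩
t=5: ⟨C=(λv. 2); E=∅; A=[8]; R=[app]⟩
t=6: ⟨C=2; E={v↦8}; A=∅; R=[app]⟩
t=7: ⟨C=(λz. ((λu. ((λx. 6) z)) z)); E=∅; A=[2]; R=∅⟩
t=8: ⟨C=((λu. ((λx. 6) z)) z); E={z↦2}; A=∅; R=∅⟩
t=9: ⟨C=z; E={z↦2}; A=∅; R=[app]⟩
t=10: ⟨C=(λu. ((λx. 6) z)); E={z↦2}; A=[2]; R=∅⟩
t=11: ⟨C=((λx. 6) z); E={u↦2, z↦2}; A=∅; R=∅⟩
t=12: ⟨C=z; E={u↦2, z↦2}; A=∅; R=[app]⟩
t=13: ⟨C=(λx. 6); E={u↦2, z↦2}; A=[2]; R=∅⟩
t=14: ⟨C=6; E={x↦2, u↦2, z↦2}; A=∅; R=∅⟩
→ final value 6

Answer: 6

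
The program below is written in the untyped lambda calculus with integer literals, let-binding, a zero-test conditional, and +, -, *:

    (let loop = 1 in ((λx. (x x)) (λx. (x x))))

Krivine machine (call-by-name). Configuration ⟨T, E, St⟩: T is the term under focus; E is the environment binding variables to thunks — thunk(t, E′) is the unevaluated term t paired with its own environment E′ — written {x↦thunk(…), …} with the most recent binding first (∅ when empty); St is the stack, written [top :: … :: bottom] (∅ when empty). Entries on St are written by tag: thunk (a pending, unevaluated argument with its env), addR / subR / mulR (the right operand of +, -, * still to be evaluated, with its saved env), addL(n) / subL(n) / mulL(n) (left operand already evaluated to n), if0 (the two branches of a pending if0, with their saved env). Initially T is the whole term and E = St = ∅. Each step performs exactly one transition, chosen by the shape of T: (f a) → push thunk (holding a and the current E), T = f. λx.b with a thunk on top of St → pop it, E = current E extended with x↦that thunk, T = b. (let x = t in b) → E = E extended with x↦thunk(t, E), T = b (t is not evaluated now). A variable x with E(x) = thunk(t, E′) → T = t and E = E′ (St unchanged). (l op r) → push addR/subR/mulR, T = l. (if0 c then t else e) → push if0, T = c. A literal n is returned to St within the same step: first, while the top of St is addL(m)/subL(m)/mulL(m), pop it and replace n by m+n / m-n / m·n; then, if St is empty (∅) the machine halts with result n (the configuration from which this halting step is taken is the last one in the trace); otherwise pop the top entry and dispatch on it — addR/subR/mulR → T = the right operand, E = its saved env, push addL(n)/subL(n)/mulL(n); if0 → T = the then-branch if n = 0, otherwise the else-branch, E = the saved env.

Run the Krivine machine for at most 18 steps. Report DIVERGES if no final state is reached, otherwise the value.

Answer: DIVERGES (no final state within 18 steps)

Derivation:
0. [T=(let loop = 1 in ((λx. (x x)) (λx. (x x)))) | E=∅ | St=∅]
1. [T=((λx. (x x)) (λx. (x x))) | E={loop↦thunk(1, ∅)} | St=∅]
2. [T=(λx. (x x)) | E={loop↦thunk(1, ∅)} | St=[thunk]]
3. [T=(x x) | E={x↦thunk((λx. (x x)), {loop↦thunk(1, ∅)}), loop↦thunk(1, ∅)} | St=∅]
4. [T=x | E={x↦thunk((λx. (x x)), {loop↦thunk(1, ∅)}), loop↦thunk(1, ∅)} | St=[thunk]]
5. [T=(λx. (x x)) | E={loop↦thunk(1, ∅)} | St=[thunk]]
6. [T=(x x) | E={x↦thunk(x, {x↦thunk((λx. (x x)), {loop↦thunk(1, ∅)}), loop↦thunk(1, ∅)}), loop↦thunk(1, ∅)} | St=∅]
7. [T=x | E={x↦thunk(x, {x↦thunk((λx. (x x)), {loop↦thunk(1, ∅)}), loop↦thunk(1, ∅)}), loop↦thunk(1, ∅)} | St=[thunk]]
8. [T=x | E={x↦thunk((λx. (x x)), {loop↦thunk(1, ∅)}), loop↦thunk(1, ∅)} | St=[thunk]]
9. [T=(λx. (x x)) | E={loop↦thunk(1, ∅)} | St=[thunk]]
10. [T=(x x) | E={x↦thunk(x, {x↦thunk(x, {x↦thunk((λx. (x x)), {loop↦thunk(1, ∅)}), loop↦thunk(1, ∅)}), loop↦thunk(1, ∅)}), loop↦thunk(1, ∅)} | St=∅]
11. [T=x | E={x↦thunk(x, {x↦thunk(x, {x↦thunk((λx. (x x)), {loop↦thunk(1, ∅)}), loop↦thunk(1, ∅)}), loop↦thunk(1, ∅)}), loop↦thunk(1, ∅)} | St=[thunk]]
12. [T=x | E={x↦thunk(x, {x↦thunk((λx. (x x)), {loop↦thunk(1, ∅)}), loop↦thunk(1, ∅)}), loop↦thunk(1, ∅)} | St=[thunk]]
13. [T=x | E={x↦thunk((λx. (x x)), {loop↦thunk(1, ∅)}), loop↦thunk(1, ∅)} | St=[thunk]]
14. [T=(λx. (x x)) | E={loop↦thunk(1, ∅)} | St=[thunk]]
15. [T=(x x) | E={x↦thunk(x, {x↦thunk(x, {x↦thunk(x, {x↦thunk((λx. (x x)), {loop↦thunk(1, ∅)}), loop↦thunk(1, ∅)}), loop↦thunk(1, ∅)}), loop↦thunk(1, ∅)}), loop↦thunk(1, ∅)} | St=∅]
16. [T=x | E={x↦thunk(x, {x↦thunk(x, {x↦thunk(x, {x↦thunk((λx. (x x)), {loop↦thunk(1, ∅)}), loop↦thunk(1, ∅)}), loop↦thunk(1, ∅)}), loop↦thunk(1, ∅)}), loop↦thunk(1, ∅)} | St=[thunk]]
17. [T=x | E={x↦thunk(x, {x↦thunk(x, {x↦thunk((λx. (x x)), {loop↦thunk(1, ∅)}), loop↦thunk(1, ∅)}), loop↦thunk(1, ∅)}), loop↦thunk(1, ∅)} | St=[thunk]]
18. [T=x | E={x↦thunk(x, {x↦thunk((λx. (x x)), {loop↦thunk(1, ∅)}), loop↦thunk(1, ∅)}), loop↦thunk(1, ∅)} | St=[thunk]]
→ 18 transitions taken and the configuration is still not final: no result within 18 steps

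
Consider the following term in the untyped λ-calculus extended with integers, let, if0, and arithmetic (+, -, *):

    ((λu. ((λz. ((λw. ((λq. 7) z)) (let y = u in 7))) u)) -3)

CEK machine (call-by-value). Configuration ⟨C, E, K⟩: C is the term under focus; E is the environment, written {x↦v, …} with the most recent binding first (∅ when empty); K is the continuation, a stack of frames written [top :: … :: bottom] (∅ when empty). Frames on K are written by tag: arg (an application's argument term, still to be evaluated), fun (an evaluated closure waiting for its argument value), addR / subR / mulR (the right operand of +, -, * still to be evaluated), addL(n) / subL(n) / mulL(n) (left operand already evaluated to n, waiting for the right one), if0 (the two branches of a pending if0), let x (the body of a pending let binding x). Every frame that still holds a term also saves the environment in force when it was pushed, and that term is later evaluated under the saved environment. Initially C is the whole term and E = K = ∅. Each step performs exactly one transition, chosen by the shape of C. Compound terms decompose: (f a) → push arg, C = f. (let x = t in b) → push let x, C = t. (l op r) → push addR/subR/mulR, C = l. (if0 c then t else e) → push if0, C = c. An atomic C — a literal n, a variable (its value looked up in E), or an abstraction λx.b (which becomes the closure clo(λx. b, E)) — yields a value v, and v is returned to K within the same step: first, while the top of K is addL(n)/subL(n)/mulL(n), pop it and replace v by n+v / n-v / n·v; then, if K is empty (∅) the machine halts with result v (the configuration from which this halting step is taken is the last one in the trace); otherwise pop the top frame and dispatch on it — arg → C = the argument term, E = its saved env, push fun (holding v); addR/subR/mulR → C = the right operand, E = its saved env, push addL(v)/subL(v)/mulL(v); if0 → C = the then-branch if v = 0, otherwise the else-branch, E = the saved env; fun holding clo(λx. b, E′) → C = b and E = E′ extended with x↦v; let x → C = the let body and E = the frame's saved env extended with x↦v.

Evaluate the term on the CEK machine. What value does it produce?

step 0: ⟨C=((λu. ((λz. ((λw. ((λq. 7) z)) (let y = u in 7))) u)) -3); E=∅; K=∅⟩
step 1: ⟨C=(λu. ((λz. ((λw. ((λq. 7) z)) (let y = u in 7))) u)); E=∅; K=[arg]⟩
step 2: ⟨C=-3; E=∅; K=[fun]⟩
step 3: ⟨C=((λz. ((λw. ((λq. 7) z)) (let y = u in 7))) u); E={u↦-3}; K=∅⟩
step 4: ⟨C=(λz. ((λw. ((λq. 7) z)) (let y = u in 7))); E={u↦-3}; K=[arg]⟩
step 5: ⟨C=u; E={u↦-3}; K=[fun]⟩
step 6: ⟨C=((λw. ((λq. 7) z)) (let y = u in 7)); E={z↦-3, u↦-3}; K=∅⟩
step 7: ⟨C=(λw. ((λq. 7) z)); E={z↦-3, u↦-3}; K=[arg]⟩
step 8: ⟨C=(let y = u in 7); E={z↦-3, u↦-3}; K=[fun]⟩
step 9: ⟨C=u; E={z↦-3, u↦-3}; K=[let y :: fun]⟩
step 10: ⟨C=7; E={y↦-3, z↦-3, u↦-3}; K=[fun]⟩
step 11: ⟨C=((λq. 7) z); E={w↦7, z↦-3, u↦-3}; K=∅⟩
step 12: ⟨C=(λq. 7); E={w↦7, z↦-3, u↦-3}; K=[arg]⟩
step 13: ⟨C=z; E={w↦7, z↦-3, u↦-3}; K=[fun]⟩
step 14: ⟨C=7; E={q↦-3, w↦7, z↦-3, u↦-3}; K=∅⟩
→ final value 7

Answer: 7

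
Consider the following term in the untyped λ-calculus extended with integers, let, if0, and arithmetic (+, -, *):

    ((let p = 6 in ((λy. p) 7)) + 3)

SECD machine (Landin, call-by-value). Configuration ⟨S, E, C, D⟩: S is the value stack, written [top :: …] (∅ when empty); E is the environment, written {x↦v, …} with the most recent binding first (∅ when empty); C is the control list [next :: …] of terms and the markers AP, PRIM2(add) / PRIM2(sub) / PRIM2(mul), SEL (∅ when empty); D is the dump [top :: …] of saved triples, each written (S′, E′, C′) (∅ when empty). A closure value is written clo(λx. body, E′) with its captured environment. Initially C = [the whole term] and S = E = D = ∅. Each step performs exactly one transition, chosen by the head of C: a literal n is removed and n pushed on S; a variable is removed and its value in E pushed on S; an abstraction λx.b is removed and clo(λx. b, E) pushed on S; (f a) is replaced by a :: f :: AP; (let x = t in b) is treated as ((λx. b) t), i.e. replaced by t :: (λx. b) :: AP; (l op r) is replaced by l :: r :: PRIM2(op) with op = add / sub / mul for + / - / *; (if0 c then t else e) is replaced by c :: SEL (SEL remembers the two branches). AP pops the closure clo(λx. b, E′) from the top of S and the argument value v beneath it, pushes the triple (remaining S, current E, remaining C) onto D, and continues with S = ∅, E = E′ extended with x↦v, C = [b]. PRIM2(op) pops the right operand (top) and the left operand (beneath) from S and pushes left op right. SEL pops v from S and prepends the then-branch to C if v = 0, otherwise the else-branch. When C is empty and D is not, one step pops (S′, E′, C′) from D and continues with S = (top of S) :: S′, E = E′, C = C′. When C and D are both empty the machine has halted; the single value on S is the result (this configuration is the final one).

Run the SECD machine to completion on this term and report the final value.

Answer: 9

Machine steps:
step 0: [S=∅ | E=∅ | C=[((let p = 6 in ((λy. p) 7)) + 3)] | D=∅]
step 1: [S=∅ | E=∅ | C=[(let p = 6 in ((λy. p) 7)) :: 3 :: PRIM2(add)] | D=∅]
step 2: [S=∅ | E=∅ | C=[6 :: (λp. ((λy. p) 7)) :: AP :: 3 :: PRIM2(add)] | D=∅]
step 3: [S=[6] | E=∅ | C=[(λp. ((λy. p) 7)) :: AP :: 3 :: PRIM2(add)] | D=∅]
step 4: [S=[clo(λp. ((λy. p) 7), ∅) :: 6] | E=∅ | C=[AP :: 3 :: PRIM2(add)] | D=∅]
step 5: [S=∅ | E={p↦6} | C=[((λy. p) 7)] | D=[(∅, ∅, [3 :: PRIM2(add)])]]
step 6: [S=∅ | E={p↦6} | C=[7 :: (λy. p) :: AP] | D=[(∅, ∅, [3 :: PRIM2(add)])]]
step 7: [S=[7] | E={p↦6} | C=[(λy. p) :: AP] | D=[(∅, ∅, [3 :: PRIM2(add)])]]
step 8: [S=[clo(λy. p, {p↦6}) :: 7] | E={p↦6} | C=[AP] | D=[(∅, ∅, [3 :: PRIM2(add)])]]
step 9: [S=∅ | E={y↦7, p↦6} | C=[p] | D=[(∅, {p↦6}, ∅) :: (∅, ∅, [3 :: PRIM2(add)])]]
step 10: [S=[6] | E={y↦7, p↦6} | C=∅ | D=[(∅, {p↦6}, ∅) :: (∅, ∅, [3 :: PRIM2(add)])]]
step 11: [S=[6] | E={p↦6} | C=∅ | D=[(∅, ∅, [3 :: PRIM2(add)])]]
step 12: [S=[6] | E=∅ | C=[3 :: PRIM2(add)] | D=∅]
step 13: [S=[3 :: 6] | E=∅ | C=[PRIM2(add)] | D=∅]
step 14: [S=[9] | E=∅ | C=∅ | D=∅]
→ final value 9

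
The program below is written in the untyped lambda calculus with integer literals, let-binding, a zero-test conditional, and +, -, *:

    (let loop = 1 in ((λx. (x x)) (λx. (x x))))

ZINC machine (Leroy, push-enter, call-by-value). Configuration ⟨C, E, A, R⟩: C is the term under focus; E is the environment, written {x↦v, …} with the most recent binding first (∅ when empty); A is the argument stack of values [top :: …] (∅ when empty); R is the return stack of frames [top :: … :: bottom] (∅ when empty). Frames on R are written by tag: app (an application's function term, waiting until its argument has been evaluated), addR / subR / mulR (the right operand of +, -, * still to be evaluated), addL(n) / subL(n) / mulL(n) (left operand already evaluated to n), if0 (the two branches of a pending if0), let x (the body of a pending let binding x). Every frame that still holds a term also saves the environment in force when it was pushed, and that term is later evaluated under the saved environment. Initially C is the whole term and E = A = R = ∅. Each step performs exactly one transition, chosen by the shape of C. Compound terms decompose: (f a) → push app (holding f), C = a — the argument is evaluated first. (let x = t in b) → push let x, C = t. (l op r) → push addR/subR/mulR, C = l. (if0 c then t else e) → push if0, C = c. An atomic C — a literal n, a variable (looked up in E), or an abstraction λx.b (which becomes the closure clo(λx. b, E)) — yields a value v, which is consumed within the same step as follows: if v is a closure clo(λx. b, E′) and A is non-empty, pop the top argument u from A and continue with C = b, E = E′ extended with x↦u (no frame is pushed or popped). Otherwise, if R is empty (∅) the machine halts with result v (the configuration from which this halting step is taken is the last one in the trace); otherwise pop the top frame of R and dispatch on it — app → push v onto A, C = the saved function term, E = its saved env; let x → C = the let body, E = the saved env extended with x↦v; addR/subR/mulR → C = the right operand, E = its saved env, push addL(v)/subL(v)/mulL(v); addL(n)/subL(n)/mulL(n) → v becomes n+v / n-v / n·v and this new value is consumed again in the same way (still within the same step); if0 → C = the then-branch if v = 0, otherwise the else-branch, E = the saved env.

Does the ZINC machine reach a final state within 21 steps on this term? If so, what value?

Answer: DIVERGES (no final state within 21 steps)

Execution trace:
0. [C=(let loop = 1 in ((λx. (x x)) (λx. (x x)))) | E=∅ | A=∅ | R=∅]
1. [C=1 | E=∅ | A=∅ | R=[let loop]]
2. [C=((λx. (x x)) (λx. (x x))) | E={loop↦1} | A=∅ | R=∅]
3. [C=(λx. (x x)) | E={loop↦1} | A=∅ | R=[app]]
4. [C=(λx. (x x)) | E={loop↦1} | A=[clo(λx. (x x), {loop↦1})] | R=∅]
5. [C=(x x) | E={x↦clo(λx. (x x), {loop↦1}), loop↦1} | A=∅ | R=∅]
6. [C=x | E={x↦clo(λx. (x x), {loop↦1}), loop↦1} | A=∅ | R=[app]]
7. [C=x | E={x↦clo(λx. (x x), {loop↦1}), loop↦1} | A=[clo(λx. (x x), {loop↦1})] | R=∅]
… configuration repeats with period 3 (steps 5–7 recur indefinitely) …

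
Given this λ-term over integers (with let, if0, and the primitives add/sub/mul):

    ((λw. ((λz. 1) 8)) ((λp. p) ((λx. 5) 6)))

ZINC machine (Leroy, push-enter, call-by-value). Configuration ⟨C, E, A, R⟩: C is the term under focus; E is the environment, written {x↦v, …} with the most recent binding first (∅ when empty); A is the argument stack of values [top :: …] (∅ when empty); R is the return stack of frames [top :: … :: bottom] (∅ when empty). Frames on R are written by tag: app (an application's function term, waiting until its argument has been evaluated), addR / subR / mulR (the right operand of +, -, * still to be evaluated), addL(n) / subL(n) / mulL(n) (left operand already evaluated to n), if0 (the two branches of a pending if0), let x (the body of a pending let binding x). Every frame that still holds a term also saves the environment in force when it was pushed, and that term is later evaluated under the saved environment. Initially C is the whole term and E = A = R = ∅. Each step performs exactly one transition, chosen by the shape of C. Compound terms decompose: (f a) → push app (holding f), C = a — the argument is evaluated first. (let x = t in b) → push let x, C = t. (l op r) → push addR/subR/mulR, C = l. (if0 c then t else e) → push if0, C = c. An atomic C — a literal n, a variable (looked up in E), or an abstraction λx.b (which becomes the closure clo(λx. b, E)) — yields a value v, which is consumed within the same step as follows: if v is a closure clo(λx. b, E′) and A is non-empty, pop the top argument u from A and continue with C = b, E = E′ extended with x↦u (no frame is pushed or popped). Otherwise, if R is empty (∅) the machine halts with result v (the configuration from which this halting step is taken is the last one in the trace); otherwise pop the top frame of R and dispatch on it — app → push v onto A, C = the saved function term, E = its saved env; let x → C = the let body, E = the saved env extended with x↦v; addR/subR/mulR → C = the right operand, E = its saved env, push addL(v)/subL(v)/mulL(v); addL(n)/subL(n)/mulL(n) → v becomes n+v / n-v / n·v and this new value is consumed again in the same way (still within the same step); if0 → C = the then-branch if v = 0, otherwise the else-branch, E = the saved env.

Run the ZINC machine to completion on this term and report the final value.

0. [C=((λw. ((λz. 1) 8)) ((λp. p) ((λx. 5) 6))) | E=∅ | A=∅ | R=∅]
1. [C=((λp. p) ((λx. 5) 6)) | E=∅ | A=∅ | R=[app]]
2. [C=((λx. 5) 6) | E=∅ | A=∅ | R=[app :: app]]
3. [C=6 | E=∅ | A=∅ | R=[app :: app :: app]]
4. [C=(λx. 5) | E=∅ | A=[6] | R=[app :: app]]
5. [C=5 | E={x↦6} | A=∅ | R=[app :: app]]
6. [C=(λp. p) | E=∅ | A=[5] | R=[app]]
7. [C=p | E={p↦5} | A=∅ | R=[app]]
8. [C=(λw. ((λz. 1) 8)) | E=∅ | A=[5] | R=∅]
9. [C=((λz. 1) 8) | E={w↦5} | A=∅ | R=∅]
10. [C=8 | E={w↦5} | A=∅ | R=[app]]
11. [C=(λz. 1) | E={w↦5} | A=[8] | R=∅]
12. [C=1 | E={z↦8, w↦5} | A=∅ | R=∅]
→ final value 1

Answer: 1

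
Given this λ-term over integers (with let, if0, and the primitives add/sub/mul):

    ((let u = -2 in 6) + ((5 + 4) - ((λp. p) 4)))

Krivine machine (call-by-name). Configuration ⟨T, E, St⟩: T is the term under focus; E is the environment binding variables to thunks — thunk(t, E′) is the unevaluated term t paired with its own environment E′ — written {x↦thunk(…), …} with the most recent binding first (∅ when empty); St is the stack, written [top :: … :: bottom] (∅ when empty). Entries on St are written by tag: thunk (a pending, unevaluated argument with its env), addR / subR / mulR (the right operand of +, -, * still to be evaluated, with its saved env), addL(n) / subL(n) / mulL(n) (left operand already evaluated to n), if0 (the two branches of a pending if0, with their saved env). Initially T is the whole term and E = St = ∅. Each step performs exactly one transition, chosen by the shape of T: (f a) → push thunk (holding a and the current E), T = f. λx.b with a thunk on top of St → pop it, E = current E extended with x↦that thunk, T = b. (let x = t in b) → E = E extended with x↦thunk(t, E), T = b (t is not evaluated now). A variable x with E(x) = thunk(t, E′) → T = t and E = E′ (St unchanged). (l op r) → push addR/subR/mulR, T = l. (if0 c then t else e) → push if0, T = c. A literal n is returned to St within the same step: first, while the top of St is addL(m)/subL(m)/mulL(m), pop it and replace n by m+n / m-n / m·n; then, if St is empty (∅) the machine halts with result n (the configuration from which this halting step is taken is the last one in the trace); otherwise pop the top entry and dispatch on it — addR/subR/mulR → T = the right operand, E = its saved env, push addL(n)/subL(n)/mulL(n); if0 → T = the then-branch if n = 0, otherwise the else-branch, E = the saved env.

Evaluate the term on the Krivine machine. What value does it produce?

0. [T=((let u = -2 in 6) + ((5 + 4) - ((λp. p) 4))) | E=∅ | St=∅]
1. [T=(let u = -2 in 6) | E=∅ | St=[addR]]
2. [T=6 | E={u↦thunk(-2, ∅)} | St=[addR]]
3. [T=((5 + 4) - ((λp. p) 4)) | E=∅ | St=[addL(6)]]
4. [T=(5 + 4) | E=∅ | St=[subR :: addL(6)]]
5. [T=5 | E=∅ | St=[addR :: subR :: addL(6)]]
6. [T=4 | E=∅ | St=[addL(5) :: subR :: addL(6)]]
7. [T=((λp. p) 4) | E=∅ | St=[subL(9) :: addL(6)]]
8. [T=(λp. p) | E=∅ | St=[thunk :: subL(9) :: addL(6)]]
9. [T=p | E={p↦thunk(4, ∅)} | St=[subL(9) :: addL(6)]]
10. [T=4 | E=∅ | St=[subL(9) :: addL(6)]]
→ final value 11

Answer: 11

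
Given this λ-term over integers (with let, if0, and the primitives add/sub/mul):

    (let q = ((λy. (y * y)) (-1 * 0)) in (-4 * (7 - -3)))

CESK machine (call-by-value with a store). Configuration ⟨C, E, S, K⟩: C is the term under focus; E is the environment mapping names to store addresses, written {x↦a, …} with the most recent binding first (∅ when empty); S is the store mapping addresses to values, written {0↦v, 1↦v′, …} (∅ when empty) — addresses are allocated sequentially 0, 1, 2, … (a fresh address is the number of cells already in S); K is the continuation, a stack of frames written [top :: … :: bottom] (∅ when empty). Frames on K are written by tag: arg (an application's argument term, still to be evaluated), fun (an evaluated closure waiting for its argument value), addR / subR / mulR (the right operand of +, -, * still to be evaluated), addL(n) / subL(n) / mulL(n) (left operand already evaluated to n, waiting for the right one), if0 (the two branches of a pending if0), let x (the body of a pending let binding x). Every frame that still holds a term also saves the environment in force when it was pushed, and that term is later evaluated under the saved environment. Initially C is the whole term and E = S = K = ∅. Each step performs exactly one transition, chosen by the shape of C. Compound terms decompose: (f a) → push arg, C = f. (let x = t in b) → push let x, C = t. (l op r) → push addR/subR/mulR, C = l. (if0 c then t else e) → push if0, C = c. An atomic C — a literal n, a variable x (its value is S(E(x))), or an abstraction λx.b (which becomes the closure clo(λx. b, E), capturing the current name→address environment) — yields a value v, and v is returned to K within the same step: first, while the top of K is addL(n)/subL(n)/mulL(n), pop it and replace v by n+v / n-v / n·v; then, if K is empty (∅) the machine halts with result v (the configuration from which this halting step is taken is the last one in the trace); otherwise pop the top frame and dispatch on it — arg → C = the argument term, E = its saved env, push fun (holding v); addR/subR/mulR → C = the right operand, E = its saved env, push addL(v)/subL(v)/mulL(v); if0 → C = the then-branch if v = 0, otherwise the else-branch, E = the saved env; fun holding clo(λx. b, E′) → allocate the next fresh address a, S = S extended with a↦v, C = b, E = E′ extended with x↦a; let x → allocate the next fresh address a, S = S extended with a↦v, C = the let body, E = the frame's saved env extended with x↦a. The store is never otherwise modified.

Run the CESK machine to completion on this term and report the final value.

Answer: -40

Execution trace:
step 0: ⟨C=(let q = ((λy. (y * y)) (-1 * 0)) in (-4 * (7 - -3))); E=∅; S=∅; K=∅⟩
step 1: ⟨C=((λy. (y * y)) (-1 * 0)); E=∅; S=∅; K=[let q]⟩
step 2: ⟨C=(λy. (y * y)); E=∅; S=∅; K=[arg :: let q]⟩
step 3: ⟨C=(-1 * 0); E=∅; S=∅; K=[fun :: let q]⟩
step 4: ⟨C=-1; E=∅; S=∅; K=[mulR :: fun :: let q]⟩
step 5: ⟨C=0; E=∅; S=∅; K=[mulL(-1) :: fun :: let q]⟩
step 6: ⟨C=(y * y); E={y↦0}; S={0↦0}; K=[let q]⟩
step 7: ⟨C=y; E={y↦0}; S={0↦0}; K=[mulR :: let q]⟩
step 8: ⟨C=y; E={y↦0}; S={0↦0}; K=[mulL(0) :: let q]⟩
step 9: ⟨C=(-4 * (7 - -3)); E={q↦1}; S={0↦0, 1↦0}; K=∅⟩
step 10: ⟨C=-4; E={q↦1}; S={0↦0, 1↦0}; K=[mulR]⟩
step 11: ⟨C=(7 - -3); E={q↦1}; S={0↦0, 1↦0}; K=[mulL(-4)]⟩
step 12: ⟨C=7; E={q↦1}; S={0↦0, 1↦0}; K=[subR :: mulL(-4)]⟩
step 13: ⟨C=-3; E={q↦1}; S={0↦0, 1↦0}; K=[subL(7) :: mulL(-4)]⟩
→ final value -40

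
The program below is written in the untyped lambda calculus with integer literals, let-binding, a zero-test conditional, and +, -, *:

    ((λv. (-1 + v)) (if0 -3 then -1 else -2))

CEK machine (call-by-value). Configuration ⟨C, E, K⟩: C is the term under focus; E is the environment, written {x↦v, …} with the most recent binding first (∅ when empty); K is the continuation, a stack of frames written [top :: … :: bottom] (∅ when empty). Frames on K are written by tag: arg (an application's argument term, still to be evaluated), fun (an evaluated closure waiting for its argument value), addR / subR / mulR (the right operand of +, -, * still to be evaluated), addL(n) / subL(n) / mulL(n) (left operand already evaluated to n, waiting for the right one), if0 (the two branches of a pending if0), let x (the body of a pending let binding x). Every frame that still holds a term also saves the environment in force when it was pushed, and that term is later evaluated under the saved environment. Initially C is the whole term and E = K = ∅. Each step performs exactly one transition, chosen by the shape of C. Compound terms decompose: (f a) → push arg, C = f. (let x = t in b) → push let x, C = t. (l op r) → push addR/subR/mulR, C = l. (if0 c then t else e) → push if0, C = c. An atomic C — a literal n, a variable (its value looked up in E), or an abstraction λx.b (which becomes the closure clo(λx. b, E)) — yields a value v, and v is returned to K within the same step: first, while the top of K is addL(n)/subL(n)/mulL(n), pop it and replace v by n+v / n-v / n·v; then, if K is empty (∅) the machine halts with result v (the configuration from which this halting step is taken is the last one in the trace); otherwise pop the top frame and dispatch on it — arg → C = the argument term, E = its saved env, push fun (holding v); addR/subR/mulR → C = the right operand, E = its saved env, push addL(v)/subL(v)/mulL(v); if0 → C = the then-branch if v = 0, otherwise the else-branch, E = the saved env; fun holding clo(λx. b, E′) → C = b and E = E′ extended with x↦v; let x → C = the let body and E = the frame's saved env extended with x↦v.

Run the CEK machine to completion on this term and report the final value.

Answer: -3

Execution trace:
t=0: ⟨C=((λv. (-1 + v)) (if0 -3 then -1 else -2)); E=∅; K=∅⟩
t=1: ⟨C=(λv. (-1 + v)); E=∅; K=[arg]⟩
t=2: ⟨C=(if0 -3 then -1 else -2); E=∅; K=[fun]⟩
t=3: ⟨C=-3; E=∅; K=[if0 :: fun]⟩
t=4: ⟨C=-2; E=∅; K=[fun]⟩
t=5: ⟨C=(-1 + v); E={v↦-2}; K=∅⟩
t=6: ⟨C=-1; E={v↦-2}; K=[addR]⟩
t=7: ⟨C=v; E={v↦-2}; K=[addL(-1)]⟩
→ final value -3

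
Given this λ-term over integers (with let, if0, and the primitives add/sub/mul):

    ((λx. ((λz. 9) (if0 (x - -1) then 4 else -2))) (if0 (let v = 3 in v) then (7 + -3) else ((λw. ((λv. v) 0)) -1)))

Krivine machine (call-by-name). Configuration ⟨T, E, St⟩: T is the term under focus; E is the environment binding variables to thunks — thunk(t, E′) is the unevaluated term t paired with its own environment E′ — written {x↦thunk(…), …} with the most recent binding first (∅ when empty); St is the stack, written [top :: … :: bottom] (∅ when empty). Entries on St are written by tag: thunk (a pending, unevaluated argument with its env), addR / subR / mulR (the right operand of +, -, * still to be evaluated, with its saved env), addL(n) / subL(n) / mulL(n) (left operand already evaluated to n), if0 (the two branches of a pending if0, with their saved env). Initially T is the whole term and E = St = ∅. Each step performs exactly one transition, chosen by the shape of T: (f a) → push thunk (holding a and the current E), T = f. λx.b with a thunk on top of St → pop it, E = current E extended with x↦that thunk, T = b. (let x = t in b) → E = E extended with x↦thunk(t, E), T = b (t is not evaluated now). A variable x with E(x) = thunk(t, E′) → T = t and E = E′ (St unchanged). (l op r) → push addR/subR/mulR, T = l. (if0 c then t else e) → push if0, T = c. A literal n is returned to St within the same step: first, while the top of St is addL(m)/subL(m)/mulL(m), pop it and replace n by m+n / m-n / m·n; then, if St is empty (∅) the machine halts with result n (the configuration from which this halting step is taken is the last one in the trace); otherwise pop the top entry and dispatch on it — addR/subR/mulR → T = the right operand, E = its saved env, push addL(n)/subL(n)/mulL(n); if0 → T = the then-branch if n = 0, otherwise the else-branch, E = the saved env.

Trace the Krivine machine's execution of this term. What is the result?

t=0: [T=((λx. ((λz. 9) (if0 (x - -1) then 4 else -2))) (if0 (let v = 3 in v) then (7 + -3) else ((λw. ((λv. v) 0)) -1))) | E=∅ | St=∅]
t=1: [T=(λx. ((λz. 9) (if0 (x - -1) then 4 else -2))) | E=∅ | St=[thunk]]
t=2: [T=((λz. 9) (if0 (x - -1) then 4 else -2)) | E={x↦thunk((if0 (let v = 3 in v) then (7 + -3) else ((λw. ((λv. v) 0)) -1)), ∅)} | St=∅]
t=3: [T=(λz. 9) | E={x↦thunk((if0 (let v = 3 in v) then (7 + -3) else ((λw. ((λv. v) 0)) -1)), ∅)} | St=[thunk]]
t=4: [T=9 | E={z↦thunk((if0 (x - -1) then 4 else -2), {x↦thunk((if0 (let v = 3 in v) then (7 + -3) else ((λw. ((λv. v) 0)) -1)), ∅)}), x↦thunk((if0 (let v = 3 in v) then (7 + -3) else ((λw. ((λv. v) 0)) -1)), ∅)} | St=∅]
→ final value 9

Answer: 9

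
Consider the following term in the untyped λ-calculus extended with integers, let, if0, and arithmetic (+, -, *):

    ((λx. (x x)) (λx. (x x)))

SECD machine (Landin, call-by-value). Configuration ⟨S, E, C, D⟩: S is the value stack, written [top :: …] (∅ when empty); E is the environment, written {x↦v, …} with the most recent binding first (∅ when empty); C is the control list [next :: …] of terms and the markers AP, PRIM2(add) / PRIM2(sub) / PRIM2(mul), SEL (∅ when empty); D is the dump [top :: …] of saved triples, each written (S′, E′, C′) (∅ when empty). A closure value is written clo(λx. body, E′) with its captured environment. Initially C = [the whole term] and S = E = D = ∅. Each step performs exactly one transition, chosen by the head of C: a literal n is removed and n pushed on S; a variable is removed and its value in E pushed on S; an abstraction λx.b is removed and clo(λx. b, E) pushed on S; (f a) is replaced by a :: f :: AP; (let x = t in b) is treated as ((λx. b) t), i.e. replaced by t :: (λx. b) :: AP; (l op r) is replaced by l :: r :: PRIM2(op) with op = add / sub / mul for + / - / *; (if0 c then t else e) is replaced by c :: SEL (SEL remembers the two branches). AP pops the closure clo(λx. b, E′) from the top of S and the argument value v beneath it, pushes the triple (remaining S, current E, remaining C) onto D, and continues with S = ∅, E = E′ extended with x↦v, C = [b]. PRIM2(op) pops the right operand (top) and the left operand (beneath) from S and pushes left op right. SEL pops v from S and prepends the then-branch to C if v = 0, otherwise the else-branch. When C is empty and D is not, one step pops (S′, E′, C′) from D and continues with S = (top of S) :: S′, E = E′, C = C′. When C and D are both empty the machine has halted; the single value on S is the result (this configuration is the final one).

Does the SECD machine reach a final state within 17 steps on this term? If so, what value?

Answer: DIVERGES (no final state within 17 steps)

Execution trace:
[0] ⟨S=∅; E=∅; C=[((λx. (x x)) (λx. (x x)))]; D=∅⟩
[1] ⟨S=∅; E=∅; C=[(λx. (x x)) :: (λx. (x x)) :: AP]; D=∅⟩
[2] ⟨S=[clo(λx. (x x), ∅)]; E=∅; C=[(λx. (x x)) :: AP]; D=∅⟩
[3] ⟨S=[clo(λx. (x x), ∅) :: clo(λx. (x x), ∅)]; E=∅; C=[AP]; D=∅⟩
[4] ⟨S=∅; E={x↦clo(λx. (x x), ∅)}; C=[(x x)]; D=[(∅, ∅, ∅)]⟩
[5] ⟨S=∅; E={x↦clo(λx. (x x), ∅)}; C=[x :: x :: AP]; D=[(∅, ∅, ∅)]⟩
[6] ⟨S=[clo(λx. (x x), ∅)]; E={x↦clo(λx. (x x), ∅)}; C=[x :: AP]; D=[(∅, ∅, ∅)]⟩
[7] ⟨S=[clo(λx. (x x), ∅) :: clo(λx. (x x), ∅)]; E={x↦clo(λx. (x x), ∅)}; C=[AP]; D=[(∅, ∅, ∅)]⟩
[8] ⟨S=∅; E={x↦clo(λx. (x x), ∅)}; C=[(x x)]; D=[(∅, {x↦clo(λx. (x x), ∅)}, ∅) :: (∅, ∅, ∅)]⟩
[9] ⟨S=∅; E={x↦clo(λx. (x x), ∅)}; C=[x :: x :: AP]; D=[(∅, {x↦clo(λx. (x x), ∅)}, ∅) :: (∅, ∅, ∅)]⟩
[10] ⟨S=[clo(λx. (x x), ∅)]; E={x↦clo(λx. (x x), ∅)}; C=[x :: AP]; D=[(∅, {x↦clo(λx. (x x), ∅)}, ∅) :: (∅, ∅, ∅)]⟩
[11] ⟨S=[clo(λx. (x x), ∅) :: clo(λx. (x x), ∅)]; E={x↦clo(λx. (x x), ∅)}; C=[AP]; D=[(∅, {x↦clo(λx. (x x), ∅)}, ∅) :: (∅, ∅, ∅)]⟩
[12] ⟨S=∅; E={x↦clo(λx. (x x), ∅)}; C=[(x x)]; D=[(∅, {x↦clo(λx. (x x), ∅)}, ∅) :: (∅, {x↦clo(λx. (x x), ∅)}, ∅) :: (∅, ∅, ∅)]⟩
[13] ⟨S=∅; E={x↦clo(λx. (x x), ∅)}; C=[x :: x :: AP]; D=[(∅, {x↦clo(λx. (x x), ∅)}, ∅) :: (∅, {x↦clo(λx. (x x), ∅)}, ∅) :: (∅, ∅, ∅)]⟩
[14] ⟨S=[clo(λx. (x x), ∅)]; E={x↦clo(λx. (x x), ∅)}; C=[x :: AP]; D=[(∅, {x↦clo(λx. (x x), ∅)}, ∅) :: (∅, {x↦clo(λx. (x x), ∅)}, ∅) :: (∅, ∅, ∅)]⟩
[15] ⟨S=[clo(λx. (x x), ∅) :: clo(λx. (x x), ∅)]; E={x↦clo(λx. (x x), ∅)}; C=[AP]; D=[(∅, {x↦clo(λx. (x x), ∅)}, ∅) :: (∅, {x↦clo(λx. (x x), ∅)}, ∅) :: (∅, ∅, ∅)]⟩
[16] ⟨S=∅; E={x↦clo(λx. (x x), ∅)}; C=[(x x)]; D=[(∅, {x↦clo(λx. (x x), ∅)}, ∅) :: (∅, {x↦clo(λx. (x x), ∅)}, ∅) :: (∅, {x↦clo(λx. (x x), ∅)}, ∅) :: (∅, ∅, ∅)]⟩
[17] ⟨S=∅; E={x↦clo(λx. (x x), ∅)}; C=[x :: x :: AP]; D=[(∅, {x↦clo(λx. (x x), ∅)}, ∅) :: (∅, {x↦clo(λx. (x x), ∅)}, ∅) :: (∅, {x↦clo(λx. (x x), ∅)}, ∅) :: (∅, ∅, ∅)]⟩
→ 17 transitions taken and the configuration is still not final: no result within 17 steps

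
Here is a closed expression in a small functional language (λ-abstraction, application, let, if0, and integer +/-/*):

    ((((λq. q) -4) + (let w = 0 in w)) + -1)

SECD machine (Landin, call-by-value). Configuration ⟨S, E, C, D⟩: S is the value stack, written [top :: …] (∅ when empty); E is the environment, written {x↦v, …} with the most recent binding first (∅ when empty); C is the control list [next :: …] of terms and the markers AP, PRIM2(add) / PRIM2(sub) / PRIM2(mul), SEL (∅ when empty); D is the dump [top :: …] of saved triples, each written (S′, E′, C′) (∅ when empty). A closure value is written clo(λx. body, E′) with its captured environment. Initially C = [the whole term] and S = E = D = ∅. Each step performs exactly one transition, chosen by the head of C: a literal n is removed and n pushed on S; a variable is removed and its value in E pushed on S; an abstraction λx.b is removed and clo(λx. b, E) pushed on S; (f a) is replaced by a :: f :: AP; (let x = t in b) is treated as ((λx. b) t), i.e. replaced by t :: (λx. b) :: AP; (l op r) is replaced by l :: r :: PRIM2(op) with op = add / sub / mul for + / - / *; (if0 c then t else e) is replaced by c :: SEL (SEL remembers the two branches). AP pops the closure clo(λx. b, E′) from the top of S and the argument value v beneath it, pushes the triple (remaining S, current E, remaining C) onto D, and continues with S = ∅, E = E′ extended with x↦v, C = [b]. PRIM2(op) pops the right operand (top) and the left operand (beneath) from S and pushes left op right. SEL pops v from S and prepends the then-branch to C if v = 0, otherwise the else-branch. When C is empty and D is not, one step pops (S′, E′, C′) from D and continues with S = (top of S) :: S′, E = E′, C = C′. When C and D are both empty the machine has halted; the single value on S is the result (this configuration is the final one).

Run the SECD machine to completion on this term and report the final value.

Answer: -5

Execution trace:
0. <S=∅, E=∅, C=[((((λq. q) -4) + (let w = 0 in w)) + -1)], D=∅>
1. <S=∅, E=∅, C=[(((λq. q) -4) + (let w = 0 in w)) :: -1 :: PRIM2(add)], D=∅>
2. <S=∅, E=∅, C=[((λq. q) -4) :: (let w = 0 in w) :: PRIM2(add) :: -1 :: PRIM2(add)], D=∅>
3. <S=∅, E=∅, C=[-4 :: (λq. q) :: AP :: (let w = 0 in w) :: PRIM2(add) :: -1 :: PRIM2(add)], D=∅>
4. <S=[-4], E=∅, C=[(λq. q) :: AP :: (let w = 0 in w) :: PRIM2(add) :: -1 :: PRIM2(add)], D=∅>
5. <S=[clo(λq. q, ∅) :: -4], E=∅, C=[AP :: (let w = 0 in w) :: PRIM2(add) :: -1 :: PRIM2(add)], D=∅>
6. <S=∅, E={q↦-4}, C=[q], D=[(∅, ∅, [(let w = 0 in w) :: PRIM2(add) :: -1 :: PRIM2(add)])]>
7. <S=[-4], E={q↦-4}, C=∅, D=[(∅, ∅, [(let w = 0 in w) :: PRIM2(add) :: -1 :: PRIM2(add)])]>
8. <S=[-4], E=∅, C=[(let w = 0 in w) :: PRIM2(add) :: -1 :: PRIM2(add)], D=∅>
9. <S=[-4], E=∅, C=[0 :: (λw. w) :: AP :: PRIM2(add) :: -1 :: PRIM2(add)], D=∅>
10. <S=[0 :: -4], E=∅, C=[(λw. w) :: AP :: PRIM2(add) :: -1 :: PRIM2(add)], D=∅>
11. <S=[clo(λw. w, ∅) :: 0 :: -4], E=∅, C=[AP :: PRIM2(add) :: -1 :: PRIM2(add)], D=∅>
12. <S=∅, E={w↦0}, C=[w], D=[([-4], ∅, [PRIM2(add) :: -1 :: PRIM2(add)])]>
13. <S=[0], E={w↦0}, C=∅, D=[([-4], ∅, [PRIM2(add) :: -1 :: PRIM2(add)])]>
14. <S=[0 :: -4], E=∅, C=[PRIM2(add) :: -1 :: PRIM2(add)], D=∅>
15. <S=[-4], E=∅, C=[-1 :: PRIM2(add)], D=∅>
16. <S=[-1 :: -4], E=∅, C=[PRIM2(add)], D=∅>
17. <S=[-5], E=∅, C=∅, D=∅>
→ final value -5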